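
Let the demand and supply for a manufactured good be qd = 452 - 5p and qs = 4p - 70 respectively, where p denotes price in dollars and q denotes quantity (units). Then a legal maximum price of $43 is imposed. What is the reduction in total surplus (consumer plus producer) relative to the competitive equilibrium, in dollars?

810

In a free market, 452 - 5p = 4p - 70 gives the equilibrium p* = 58, q* = 162.
Since 43 < 58, the ceiling is binding.
At p = 43: qd = 452 - 5·43 = 237 and qs = 4·43 - 70 = 102.
Quantity traded falls to 102. At q = 102 the demand price is (452 - 102)/5 = 70 and the supply price is (70 + 102)/4 = 43.
Deadweight loss = ½ · (70 - 43) · (162 - 102) = ½ · 27 · 60 = 810.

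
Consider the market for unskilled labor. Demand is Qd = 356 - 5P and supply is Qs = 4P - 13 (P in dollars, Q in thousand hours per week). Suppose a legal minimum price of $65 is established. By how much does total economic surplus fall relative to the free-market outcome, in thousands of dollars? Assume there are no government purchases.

Setting quantity demanded equal to quantity supplied, 356 - 5P = 4P - 13, gives P* = 41 and Q* = 151.
Because the floor (65) lies above the market-clearing price, it is binding.
At P = 65: Qd = 356 - 5·65 = 31 and Qs = 4·65 - 13 = 247.
Quantity traded falls to 31. At Q = 31 the demand price is (356 - 31)/5 = 65 and the supply price is (13 + 31)/4 = 11.
Deadweight loss = ½ · (65 - 11) · (151 - 31) = ½ · 54 · 120 = 3240.

3240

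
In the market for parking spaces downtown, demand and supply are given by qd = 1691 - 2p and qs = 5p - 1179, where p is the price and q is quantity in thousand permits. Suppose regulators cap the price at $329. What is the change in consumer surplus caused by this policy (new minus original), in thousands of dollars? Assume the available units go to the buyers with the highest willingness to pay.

-3260.25

Equilibrium: 1691 - 2p = 5p - 1179, so 2870 = 7p and p* = 410, q* = 871.
The ceiling of 329 is below the equilibrium price 410, so it binds.
At p = 329: qd = 1691 - 2·329 = 1033 and qs = 5·329 - 1179 = 466.
Consumer surplus without the control is ½ · (845.5 - 410) · 871 = 189660.25.
With the ceiling, 466 units are sold at 329 (assume they go to the highest-value buyers). The demand price at q = 466 is 612.5, so CS = ½ · [(845.5 - 329) + (612.5 - 329)] · 466 = 186400.
Change in consumer surplus = 186400 - 189660.25 = -3260.25.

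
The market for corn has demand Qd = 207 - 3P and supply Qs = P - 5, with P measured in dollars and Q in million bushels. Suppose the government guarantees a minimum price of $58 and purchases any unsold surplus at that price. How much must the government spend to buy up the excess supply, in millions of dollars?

Setting quantity demanded equal to quantity supplied, 207 - 3P = P - 5, gives P* = 53 and Q* = 48.
The floor of 58 is above the equilibrium price 53, so it binds.
At P = 58: Qd = 207 - 3·58 = 33 and Qs = 58 - 5 = 53.
Surplus = Qs - Qd = 20.
Government expenditure = surplus × support price = 20 × 58 = 1160.

1160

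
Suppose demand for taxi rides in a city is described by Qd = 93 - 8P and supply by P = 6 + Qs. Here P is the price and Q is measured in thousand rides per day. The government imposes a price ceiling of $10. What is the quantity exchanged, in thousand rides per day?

4

Rearranging supply gives Qs = P - 6. Without the control the market clears where 93 - 8P = P - 6, i.e. P* = 11 and Q* = 5.
Because the ceiling (10) lies below the market-clearing price, it is binding.
At P = 10: Qd = 93 - 8·10 = 13 and Qs = 10 - 6 = 4.
The quantity actually transacted is the short side, supply: 4.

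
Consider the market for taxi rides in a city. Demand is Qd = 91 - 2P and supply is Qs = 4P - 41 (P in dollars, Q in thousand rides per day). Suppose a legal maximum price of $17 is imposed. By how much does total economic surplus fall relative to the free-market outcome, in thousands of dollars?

Without the control the market clears where 91 - 2P = 4P - 41, i.e. P* = 22 and Q* = 47.
Since 17 < 22, the ceiling is binding.
At P = 17: Qd = 91 - 2·17 = 57 and Qs = 4·17 - 41 = 27.
Quantity traded falls to 27. At Q = 27 the demand price is (91 - 27)/2 = 32 and the supply price is (41 + 27)/4 = 17.
Deadweight loss = ½ · (32 - 17) · (47 - 27) = ½ · 15 · 20 = 150.

150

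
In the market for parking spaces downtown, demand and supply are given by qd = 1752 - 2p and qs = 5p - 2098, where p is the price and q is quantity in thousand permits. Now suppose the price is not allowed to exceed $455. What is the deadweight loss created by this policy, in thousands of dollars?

78968.75

Equilibrium: 1752 - 2p = 5p - 2098, so 3850 = 7p and p* = 550, q* = 652.
The ceiling of 455 is below the equilibrium price 550, so it binds.
At p = 455: qd = 1752 - 2·455 = 842 and qs = 5·455 - 2098 = 177.
Quantity traded falls to 177. At q = 177 the demand price is (1752 - 177)/2 = 787.5 and the supply price is (2098 + 177)/5 = 455.
Deadweight loss = ½ · (787.5 - 455) · (652 - 177) = ½ · 332.5 · 475 = 78968.75.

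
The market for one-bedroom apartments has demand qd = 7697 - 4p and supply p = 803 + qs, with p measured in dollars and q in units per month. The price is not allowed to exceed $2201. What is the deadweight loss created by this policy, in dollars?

Rearranging supply gives qs = p - 803. Without the control the market clears where 7697 - 4p = p - 803, i.e. p* = 1700 and q* = 897.
Since 2201 is above p* = 1700, the ceiling does not bind and the free-market outcome prevails.
Since the control does not bind, no trades are prevented and deadweight loss is zero.

0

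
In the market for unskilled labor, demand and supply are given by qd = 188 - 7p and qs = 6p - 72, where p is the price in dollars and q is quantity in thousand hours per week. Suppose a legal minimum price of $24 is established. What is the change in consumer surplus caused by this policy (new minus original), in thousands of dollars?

Setting quantity demanded equal to quantity supplied, 188 - 7p = 6p - 72, gives p* = 20 and q* = 48.
Since 24 > 20, the floor is binding.
At p = 24: qd = 188 - 7·24 = 20 and qs = 6·24 - 72 = 72.
Consumer surplus without the control is ½ · (188/7 - 20) · 48 = 1152/7.
With the floor, consumers buy 20 units at 24, so CS = ½ · (188/7 - 24) · 20 = 200/7.
Change in consumer surplus = 200/7 - 1152/7 = -136.

-136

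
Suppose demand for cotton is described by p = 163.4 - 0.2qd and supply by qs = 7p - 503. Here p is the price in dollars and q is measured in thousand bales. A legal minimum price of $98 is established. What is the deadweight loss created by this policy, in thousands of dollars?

Rearranging demand gives qd = 817 - 5p. Equilibrium: 817 - 5p = 7p - 503, so 1320 = 12p and p* = 110, q* = 267.
The floor of 98 is below the equilibrium price 110, so it is not binding; the market clears at p* = 110, q* = 267.
Since the control does not bind, no trades are prevented and deadweight loss is zero.

0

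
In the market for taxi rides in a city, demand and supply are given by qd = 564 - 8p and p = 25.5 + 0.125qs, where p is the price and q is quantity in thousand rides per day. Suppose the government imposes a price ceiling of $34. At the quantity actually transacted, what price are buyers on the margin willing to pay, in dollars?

Rearranging supply gives qs = 8p - 204. In a free market, 564 - 8p = 8p - 204 gives the equilibrium p* = 48, q* = 180.
The ceiling of 34 is below the equilibrium price 48, so it binds.
At p = 34: qd = 564 - 8·34 = 292 and qs = 8·34 - 204 = 68.
Only 68 units reach the market. On the demand curve, the marginal buyer's willingness to pay at q = 68 is (564 - 68)/8 = 62.

62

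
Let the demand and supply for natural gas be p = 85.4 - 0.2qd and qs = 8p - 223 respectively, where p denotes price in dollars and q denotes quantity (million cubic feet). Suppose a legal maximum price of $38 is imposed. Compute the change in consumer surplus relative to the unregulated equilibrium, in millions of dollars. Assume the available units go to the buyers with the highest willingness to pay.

50.4

Rearranging demand gives qd = 427 - 5p. Equilibrium: 427 - 5p = 8p - 223, so 650 = 13p and p* = 50, q* = 177.
Because the ceiling (38) lies below the market-clearing price, it is binding.
At p = 38: qd = 427 - 5·38 = 237 and qs = 8·38 - 223 = 81.
Consumer surplus without the control is ½ · (85.4 - 50) · 177 = 3132.9.
With the ceiling, 81 units are sold at 38 (assume they go to the highest-value buyers). The demand price at q = 81 is 69.2, so CS = ½ · [(85.4 - 38) + (69.2 - 38)] · 81 = 3183.3.
Change in consumer surplus = 3183.3 - 3132.9 = 50.4.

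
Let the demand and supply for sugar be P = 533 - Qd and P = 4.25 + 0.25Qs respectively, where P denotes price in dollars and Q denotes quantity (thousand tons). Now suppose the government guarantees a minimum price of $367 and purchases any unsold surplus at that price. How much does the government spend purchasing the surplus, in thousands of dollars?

Rearranging demand gives Qd = 533 - P; rearranging supply gives Qs = 4P - 17. Equilibrium: 533 - P = 4P - 17, so 550 = 5P and P* = 110, Q* = 423.
The floor of 367 is above the equilibrium price 110, so it binds.
At P = 367: Qd = 533 - 367 = 166 and Qs = 4·367 - 17 = 1451.
Surplus = Qs - Qd = 1285.
Government expenditure = surplus × support price = 1285 × 367 = 471595.

471595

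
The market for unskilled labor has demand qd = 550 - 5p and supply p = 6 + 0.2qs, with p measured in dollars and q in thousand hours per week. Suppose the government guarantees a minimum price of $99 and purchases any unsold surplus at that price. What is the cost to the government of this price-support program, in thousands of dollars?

40590

Rearranging supply gives qs = 5p - 30. In a free market, 550 - 5p = 5p - 30 gives the equilibrium p* = 58, q* = 260.
The floor of 99 is above the equilibrium price 58, so it binds.
At p = 99: qd = 550 - 5·99 = 55 and qs = 5·99 - 30 = 465.
Surplus = qs - qd = 410.
Government expenditure = surplus × support price = 410 × 99 = 40590.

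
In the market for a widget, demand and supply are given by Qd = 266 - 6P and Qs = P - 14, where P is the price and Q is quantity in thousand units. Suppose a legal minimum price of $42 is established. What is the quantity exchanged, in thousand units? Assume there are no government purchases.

14

Equilibrium: 266 - 6P = P - 14, so 280 = 7P and P* = 40, Q* = 26.
The floor of 42 is above the equilibrium price 40, so it binds.
At P = 42: Qd = 266 - 6·42 = 14 and Qs = 42 - 14 = 28.
The quantity actually transacted is the short side, demand: 14.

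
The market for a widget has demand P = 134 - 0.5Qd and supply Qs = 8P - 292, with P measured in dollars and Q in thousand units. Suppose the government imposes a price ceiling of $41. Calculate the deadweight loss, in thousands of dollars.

4500

Rearranging demand gives Qd = 268 - 2P. Equilibrium: 268 - 2P = 8P - 292, so 560 = 10P and P* = 56, Q* = 156.
The ceiling of 41 is below the equilibrium price 56, so it binds.
At P = 41: Qd = 268 - 2·41 = 186 and Qs = 8·41 - 292 = 36.
Quantity traded falls to 36. At Q = 36 the demand price is (268 - 36)/2 = 116 and the supply price is (292 + 36)/8 = 41.
Deadweight loss = ½ · (116 - 41) · (156 - 36) = ½ · 75 · 120 = 4500.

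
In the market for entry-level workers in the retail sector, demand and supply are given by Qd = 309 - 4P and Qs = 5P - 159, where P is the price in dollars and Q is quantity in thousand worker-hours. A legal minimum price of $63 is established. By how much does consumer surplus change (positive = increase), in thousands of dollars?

In a free market, 309 - 4P = 5P - 159 gives the equilibrium P* = 52, Q* = 101.
Since 63 > 52, the floor is binding.
At P = 63: Qd = 309 - 4·63 = 57 and Qs = 5·63 - 159 = 156.
Consumer surplus without the control is ½ · (77.25 - 52) · 101 = 1275.125.
With the floor, consumers buy 57 units at 63, so CS = ½ · (77.25 - 63) · 57 = 406.125.
Change in consumer surplus = 406.125 - 1275.125 = -869.

-869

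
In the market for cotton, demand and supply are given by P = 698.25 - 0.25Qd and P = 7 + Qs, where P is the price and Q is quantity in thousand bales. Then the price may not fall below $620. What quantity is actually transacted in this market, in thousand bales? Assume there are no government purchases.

313

Rearranging demand gives Qd = 2793 - 4P; rearranging supply gives Qs = P - 7. Setting quantity demanded equal to quantity supplied, 2793 - 4P = P - 7, gives P* = 560 and Q* = 553.
Since 620 > 560, the floor is binding.
At P = 620: Qd = 2793 - 4·620 = 313 and Qs = 620 - 7 = 613.
The quantity actually transacted is the short side, demand: 313.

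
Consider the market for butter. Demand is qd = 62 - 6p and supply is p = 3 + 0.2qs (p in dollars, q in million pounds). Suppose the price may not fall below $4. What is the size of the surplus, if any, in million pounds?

0

Rearranging supply gives qs = 5p - 15. Equilibrium: 62 - 6p = 5p - 15, so 77 = 11p and p* = 7, q* = 20.
Since 4 is below p* = 7, the floor does not bind and the free-market outcome prevails.
Since the control does not bind, there is no surplus.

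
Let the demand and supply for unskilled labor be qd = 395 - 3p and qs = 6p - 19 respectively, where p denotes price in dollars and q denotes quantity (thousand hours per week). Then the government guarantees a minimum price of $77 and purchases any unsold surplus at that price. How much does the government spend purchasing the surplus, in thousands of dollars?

Setting quantity demanded equal to quantity supplied, 395 - 3p = 6p - 19, gives p* = 46 and q* = 257.
Because the floor (77) lies above the market-clearing price, it is binding.
At p = 77: qd = 395 - 3·77 = 164 and qs = 6·77 - 19 = 443.
Surplus = qs - qd = 279.
Government expenditure = surplus × support price = 279 × 77 = 21483.

21483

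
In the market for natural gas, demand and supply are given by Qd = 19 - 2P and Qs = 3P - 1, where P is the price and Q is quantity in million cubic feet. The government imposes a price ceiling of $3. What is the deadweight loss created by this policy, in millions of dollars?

Without the control the market clears where 19 - 2P = 3P - 1, i.e. P* = 4 and Q* = 11.
The ceiling of 3 is below the equilibrium price 4, so it binds.
At P = 3: Qd = 19 - 2·3 = 13 and Qs = 3·3 - 1 = 8.
Quantity traded falls to 8. At Q = 8 the demand price is (19 - 8)/2 = 5.5 and the supply price is (1 + 8)/3 = 3.
Deadweight loss = ½ · (5.5 - 3) · (11 - 8) = ½ · 2.5 · 3 = 3.75.

3.75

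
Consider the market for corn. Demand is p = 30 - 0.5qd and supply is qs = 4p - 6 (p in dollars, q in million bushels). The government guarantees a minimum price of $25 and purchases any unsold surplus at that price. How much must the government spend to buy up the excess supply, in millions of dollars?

2100

Rearranging demand gives qd = 60 - 2p. Setting quantity demanded equal to quantity supplied, 60 - 2p = 4p - 6, gives p* = 11 and q* = 38.
Because the floor (25) lies above the market-clearing price, it is binding.
At p = 25: qd = 60 - 2·25 = 10 and qs = 4·25 - 6 = 94.
Surplus = qs - qd = 84.
Government expenditure = surplus × support price = 84 × 25 = 2100.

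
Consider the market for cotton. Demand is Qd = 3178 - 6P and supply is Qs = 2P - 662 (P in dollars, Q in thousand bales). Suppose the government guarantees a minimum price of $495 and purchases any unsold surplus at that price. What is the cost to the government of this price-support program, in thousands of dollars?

59400

Without the control the market clears where 3178 - 6P = 2P - 662, i.e. P* = 480 and Q* = 298.
The floor of 495 is above the equilibrium price 480, so it binds.
At P = 495: Qd = 3178 - 6·495 = 208 and Qs = 2·495 - 662 = 328.
Surplus = Qs - Qd = 120.
Government expenditure = surplus × support price = 120 × 495 = 59400.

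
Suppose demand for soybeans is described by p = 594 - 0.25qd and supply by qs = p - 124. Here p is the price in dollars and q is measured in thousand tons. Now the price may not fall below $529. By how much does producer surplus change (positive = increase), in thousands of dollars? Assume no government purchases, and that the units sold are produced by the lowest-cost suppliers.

Rearranging demand gives qd = 2376 - 4p. Equilibrium: 2376 - 4p = p - 124, so 2500 = 5p and p* = 500, q* = 376.
Because the floor (529) lies above the market-clearing price, it is binding.
At p = 529: qd = 2376 - 4·529 = 260 and qs = 529 - 124 = 405.
Producer surplus without the control is ½ · (500 - 124) · 376 = 70688.
With the floor, 260 units are sold at 529. The supply price at q = 260 is 384, so PS = ½ · [(529 - 124) + (529 - 384)] · 260 = 71500.
Change in producer surplus = 71500 - 70688 = 812.

812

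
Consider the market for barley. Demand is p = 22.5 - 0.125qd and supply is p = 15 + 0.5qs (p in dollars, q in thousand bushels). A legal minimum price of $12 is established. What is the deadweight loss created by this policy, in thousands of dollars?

Rearranging demand gives qd = 180 - 8p; rearranging supply gives qs = 2p - 30. In a free market, 180 - 8p = 2p - 30 gives the equilibrium p* = 21, q* = 12.
Since 12 is below p* = 21, the floor does not bind and the free-market outcome prevails.
Since the control does not bind, no trades are prevented and deadweight loss is zero.

0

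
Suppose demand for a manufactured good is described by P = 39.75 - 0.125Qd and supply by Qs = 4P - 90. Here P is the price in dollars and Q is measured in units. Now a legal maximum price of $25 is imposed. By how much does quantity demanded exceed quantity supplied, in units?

108

Rearranging demand gives Qd = 318 - 8P. Equilibrium: 318 - 8P = 4P - 90, so 408 = 12P and P* = 34, Q* = 46.
The ceiling of 25 is below the equilibrium price 34, so it binds.
At P = 25: Qd = 318 - 8·25 = 118 and Qs = 4·25 - 90 = 10.
Shortage = Qd - Qs = 118 - 10 = 108.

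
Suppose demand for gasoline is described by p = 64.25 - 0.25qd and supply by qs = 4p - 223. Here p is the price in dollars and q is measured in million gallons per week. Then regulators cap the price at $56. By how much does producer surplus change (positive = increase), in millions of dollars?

Rearranging demand gives qd = 257 - 4p. In a free market, 257 - 4p = 4p - 223 gives the equilibrium p* = 60, q* = 17.
The ceiling of 56 is below the equilibrium price 60, so it binds.
At p = 56: qd = 257 - 4·56 = 33 and qs = 4·56 - 223 = 1.
Producer surplus without the control is ½ · (60 - 55.75) · 17 = 36.125.
With the ceiling, producers sell 1 units at 56, so PS = ½ · (56 - 55.75) · 1 = 0.125.
Change in producer surplus = 0.125 - 36.125 = -36.

-36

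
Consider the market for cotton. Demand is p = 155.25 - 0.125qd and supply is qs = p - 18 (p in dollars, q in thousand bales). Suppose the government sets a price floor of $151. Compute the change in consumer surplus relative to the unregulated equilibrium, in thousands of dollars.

Rearranging demand gives qd = 1242 - 8p. Setting quantity demanded equal to quantity supplied, 1242 - 8p = p - 18, gives p* = 140 and q* = 122.
The floor of 151 is above the equilibrium price 140, so it binds.
At p = 151: qd = 1242 - 8·151 = 34 and qs = 151 - 18 = 133.
Consumer surplus without the control is ½ · (155.25 - 140) · 122 = 930.25.
With the floor, consumers buy 34 units at 151, so CS = ½ · (155.25 - 151) · 34 = 72.25.
Change in consumer surplus = 72.25 - 930.25 = -858.

-858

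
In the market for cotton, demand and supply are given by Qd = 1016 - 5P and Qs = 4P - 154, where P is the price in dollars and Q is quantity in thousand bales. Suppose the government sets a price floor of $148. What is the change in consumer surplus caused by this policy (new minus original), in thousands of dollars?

In a free market, 1016 - 5P = 4P - 154 gives the equilibrium P* = 130, Q* = 366.
The floor of 148 is above the equilibrium price 130, so it binds.
At P = 148: Qd = 1016 - 5·148 = 276 and Qs = 4·148 - 154 = 438.
Consumer surplus without the control is ½ · (203.2 - 130) · 366 = 13395.6.
With the floor, consumers buy 276 units at 148, so CS = ½ · (203.2 - 148) · 276 = 7617.6.
Change in consumer surplus = 7617.6 - 13395.6 = -5778.

-5778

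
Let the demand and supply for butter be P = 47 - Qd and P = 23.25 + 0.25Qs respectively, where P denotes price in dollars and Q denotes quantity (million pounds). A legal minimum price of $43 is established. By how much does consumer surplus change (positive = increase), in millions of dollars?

Rearranging demand gives Qd = 47 - P; rearranging supply gives Qs = 4P - 93. In a free market, 47 - P = 4P - 93 gives the equilibrium P* = 28, Q* = 19.
The floor of 43 is above the equilibrium price 28, so it binds.
At P = 43: Qd = 47 - 43 = 4 and Qs = 4·43 - 93 = 79.
Consumer surplus without the control is ½ · (47 - 28) · 19 = 180.5.
With the floor, consumers buy 4 units at 43, so CS = ½ · (47 - 43) · 4 = 8.
Change in consumer surplus = 8 - 180.5 = -172.5.

-172.5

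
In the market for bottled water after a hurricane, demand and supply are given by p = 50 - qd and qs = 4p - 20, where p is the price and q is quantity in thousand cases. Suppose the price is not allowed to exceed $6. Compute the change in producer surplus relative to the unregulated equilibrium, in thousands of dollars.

Rearranging demand gives qd = 50 - p. Without the control the market clears where 50 - p = 4p - 20, i.e. p* = 14 and q* = 36.
Because the ceiling (6) lies below the market-clearing price, it is binding.
At p = 6: qd = 50 - 6 = 44 and qs = 4·6 - 20 = 4.
Producer surplus without the control is ½ · (14 - 5) · 36 = 162.
With the ceiling, producers sell 4 units at 6, so PS = ½ · (6 - 5) · 4 = 2.
Change in producer surplus = 2 - 162 = -160.

-160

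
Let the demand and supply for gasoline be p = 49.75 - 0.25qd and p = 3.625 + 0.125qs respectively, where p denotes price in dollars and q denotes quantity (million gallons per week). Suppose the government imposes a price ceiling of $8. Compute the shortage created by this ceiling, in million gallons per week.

132

Rearranging demand gives qd = 199 - 4p; rearranging supply gives qs = 8p - 29. Without the control the market clears where 199 - 4p = 8p - 29, i.e. p* = 19 and q* = 123.
Because the ceiling (8) lies below the market-clearing price, it is binding.
At p = 8: qd = 199 - 4·8 = 167 and qs = 8·8 - 29 = 35.
Shortage = qd - qs = 167 - 35 = 132.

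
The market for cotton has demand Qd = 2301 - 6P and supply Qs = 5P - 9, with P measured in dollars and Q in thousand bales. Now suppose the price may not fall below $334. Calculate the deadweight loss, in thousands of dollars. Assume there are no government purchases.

101481.6

Equilibrium: 2301 - 6P = 5P - 9, so 2310 = 11P and P* = 210, Q* = 1041.
Because the floor (334) lies above the market-clearing price, it is binding.
At P = 334: Qd = 2301 - 6·334 = 297 and Qs = 5·334 - 9 = 1661.
Quantity traded falls to 297. At Q = 297 the demand price is (2301 - 297)/6 = 334 and the supply price is (9 + 297)/5 = 61.2.
Deadweight loss = ½ · (334 - 61.2) · (1041 - 297) = ½ · 272.8 · 744 = 101481.6.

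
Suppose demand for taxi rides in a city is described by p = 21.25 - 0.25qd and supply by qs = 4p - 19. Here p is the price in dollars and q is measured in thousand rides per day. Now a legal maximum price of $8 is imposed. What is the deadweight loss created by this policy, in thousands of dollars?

100

Rearranging demand gives qd = 85 - 4p. Without the control the market clears where 85 - 4p = 4p - 19, i.e. p* = 13 and q* = 33.
Since 8 < 13, the ceiling is binding.
At p = 8: qd = 85 - 4·8 = 53 and qs = 4·8 - 19 = 13.
Quantity traded falls to 13. At q = 13 the demand price is (85 - 13)/4 = 18 and the supply price is (19 + 13)/4 = 8.
Deadweight loss = ½ · (18 - 8) · (33 - 13) = ½ · 10 · 20 = 100.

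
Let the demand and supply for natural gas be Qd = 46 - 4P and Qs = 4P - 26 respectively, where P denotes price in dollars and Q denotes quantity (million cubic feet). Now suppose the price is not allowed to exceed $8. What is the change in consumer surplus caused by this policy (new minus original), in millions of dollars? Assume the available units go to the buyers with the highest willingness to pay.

In a free market, 46 - 4P = 4P - 26 gives the equilibrium P* = 9, Q* = 10.
Since 8 < 9, the ceiling is binding.
At P = 8: Qd = 46 - 4·8 = 14 and Qs = 4·8 - 26 = 6.
Consumer surplus without the control is ½ · (11.5 - 9) · 10 = 12.5.
With the ceiling, 6 units are sold at 8 (assume they go to the highest-value buyers). The demand price at Q = 6 is 10, so CS = ½ · [(11.5 - 8) + (10 - 8)] · 6 = 16.5.
Change in consumer surplus = 16.5 - 12.5 = 4.

4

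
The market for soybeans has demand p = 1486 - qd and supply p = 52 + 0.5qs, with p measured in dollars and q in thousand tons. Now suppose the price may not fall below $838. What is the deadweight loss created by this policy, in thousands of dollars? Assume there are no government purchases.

Rearranging demand gives qd = 1486 - p; rearranging supply gives qs = 2p - 104. Equilibrium: 1486 - p = 2p - 104, so 1590 = 3p and p* = 530, q* = 956.
Since 838 > 530, the floor is binding.
At p = 838: qd = 1486 - 838 = 648 and qs = 2·838 - 104 = 1572.
Quantity traded falls to 648. At q = 648 the demand price is 1486 - 648 = 838 and the supply price is (104 + 648)/2 = 376.
Deadweight loss = ½ · (838 - 376) · (956 - 648) = ½ · 462 · 308 = 71148.

71148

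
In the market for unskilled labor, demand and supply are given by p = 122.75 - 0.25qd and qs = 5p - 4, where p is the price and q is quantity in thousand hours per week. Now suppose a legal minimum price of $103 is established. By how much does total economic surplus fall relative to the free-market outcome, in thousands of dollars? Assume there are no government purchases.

8294.4

Rearranging demand gives qd = 491 - 4p. Without the control the market clears where 491 - 4p = 5p - 4, i.e. p* = 55 and q* = 271.
The floor of 103 is above the equilibrium price 55, so it binds.
At p = 103: qd = 491 - 4·103 = 79 and qs = 5·103 - 4 = 511.
Quantity traded falls to 79. At q = 79 the demand price is (491 - 79)/4 = 103 and the supply price is (4 + 79)/5 = 16.6.
Deadweight loss = ½ · (103 - 16.6) · (271 - 79) = ½ · 86.4 · 192 = 8294.4.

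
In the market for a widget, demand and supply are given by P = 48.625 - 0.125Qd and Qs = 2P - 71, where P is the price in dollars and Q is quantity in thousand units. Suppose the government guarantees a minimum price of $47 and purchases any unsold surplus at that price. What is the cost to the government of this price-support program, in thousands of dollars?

470

Rearranging demand gives Qd = 389 - 8P. Equilibrium: 389 - 8P = 2P - 71, so 460 = 10P and P* = 46, Q* = 21.
The floor of 47 is above the equilibrium price 46, so it binds.
At P = 47: Qd = 389 - 8·47 = 13 and Qs = 2·47 - 71 = 23.
Surplus = Qs - Qd = 10.
Government expenditure = surplus × support price = 10 × 47 = 470.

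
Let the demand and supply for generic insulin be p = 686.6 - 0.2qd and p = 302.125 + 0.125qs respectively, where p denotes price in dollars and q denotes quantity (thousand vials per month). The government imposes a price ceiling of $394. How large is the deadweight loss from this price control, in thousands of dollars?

Rearranging demand gives qd = 3433 - 5p; rearranging supply gives qs = 8p - 2417. Without the control the market clears where 3433 - 5p = 8p - 2417, i.e. p* = 450 and q* = 1183.
Because the ceiling (394) lies below the market-clearing price, it is binding.
At p = 394: qd = 3433 - 5·394 = 1463 and qs = 8·394 - 2417 = 735.
Quantity traded falls to 735. At q = 735 the demand price is (3433 - 735)/5 = 539.6 and the supply price is (2417 + 735)/8 = 394.
Deadweight loss = ½ · (539.6 - 394) · (1183 - 735) = ½ · 145.6 · 448 = 32614.4.

32614.4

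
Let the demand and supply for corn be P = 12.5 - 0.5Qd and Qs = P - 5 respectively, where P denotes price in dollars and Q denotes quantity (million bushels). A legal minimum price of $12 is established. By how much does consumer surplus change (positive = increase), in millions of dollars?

-6

Rearranging demand gives Qd = 25 - 2P. Without the control the market clears where 25 - 2P = P - 5, i.e. P* = 10 and Q* = 5.
Because the floor (12) lies above the market-clearing price, it is binding.
At P = 12: Qd = 25 - 2·12 = 1 and Qs = 12 - 5 = 7.
Consumer surplus without the control is ½ · (12.5 - 10) · 5 = 6.25.
With the floor, consumers buy 1 units at 12, so CS = ½ · (12.5 - 12) · 1 = 0.25.
Change in consumer surplus = 0.25 - 6.25 = -6.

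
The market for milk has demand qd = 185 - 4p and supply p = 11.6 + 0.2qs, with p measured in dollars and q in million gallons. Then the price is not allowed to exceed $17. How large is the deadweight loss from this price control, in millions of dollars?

Rearranging supply gives qs = 5p - 58. Equilibrium: 185 - 4p = 5p - 58, so 243 = 9p and p* = 27, q* = 77.
The ceiling of 17 is below the equilibrium price 27, so it binds.
At p = 17: qd = 185 - 4·17 = 117 and qs = 5·17 - 58 = 27.
Quantity traded falls to 27. At q = 27 the demand price is (185 - 27)/4 = 39.5 and the supply price is (58 + 27)/5 = 17.
Deadweight loss = ½ · (39.5 - 17) · (77 - 27) = ½ · 22.5 · 50 = 562.5.

562.5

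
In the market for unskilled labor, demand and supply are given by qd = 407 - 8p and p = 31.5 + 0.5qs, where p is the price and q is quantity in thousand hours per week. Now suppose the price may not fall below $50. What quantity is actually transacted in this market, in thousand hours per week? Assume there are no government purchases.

Rearranging supply gives qs = 2p - 63. Without the control the market clears where 407 - 8p = 2p - 63, i.e. p* = 47 and q* = 31.
Because the floor (50) lies above the market-clearing price, it is binding.
At p = 50: qd = 407 - 8·50 = 7 and qs = 2·50 - 63 = 37.
The quantity actually transacted is the short side, demand: 7.

7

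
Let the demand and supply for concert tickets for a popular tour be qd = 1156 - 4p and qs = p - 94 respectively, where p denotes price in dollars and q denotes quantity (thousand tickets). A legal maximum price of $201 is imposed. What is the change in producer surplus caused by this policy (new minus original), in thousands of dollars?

-6443.5

Equilibrium: 1156 - 4p = p - 94, so 1250 = 5p and p* = 250, q* = 156.
The ceiling of 201 is below the equilibrium price 250, so it binds.
At p = 201: qd = 1156 - 4·201 = 352 and qs = 201 - 94 = 107.
Producer surplus without the control is ½ · (250 - 94) · 156 = 12168.
With the ceiling, producers sell 107 units at 201, so PS = ½ · (201 - 94) · 107 = 5724.5.
Change in producer surplus = 5724.5 - 12168 = -6443.5.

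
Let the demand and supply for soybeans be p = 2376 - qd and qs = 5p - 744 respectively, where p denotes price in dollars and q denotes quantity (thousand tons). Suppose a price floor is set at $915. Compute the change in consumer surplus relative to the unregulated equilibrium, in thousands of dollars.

Rearranging demand gives qd = 2376 - p. Without the control the market clears where 2376 - p = 5p - 744, i.e. p* = 520 and q* = 1856.
The floor of 915 is above the equilibrium price 520, so it binds.
At p = 915: qd = 2376 - 915 = 1461 and qs = 5·915 - 744 = 3831.
Consumer surplus without the control is ½ · (2376 - 520) · 1856 = 1722368.
With the floor, consumers buy 1461 units at 915, so CS = ½ · (2376 - 915) · 1461 = 1067260.5.
Change in consumer surplus = 1067260.5 - 1722368 = -655107.5.

-655107.5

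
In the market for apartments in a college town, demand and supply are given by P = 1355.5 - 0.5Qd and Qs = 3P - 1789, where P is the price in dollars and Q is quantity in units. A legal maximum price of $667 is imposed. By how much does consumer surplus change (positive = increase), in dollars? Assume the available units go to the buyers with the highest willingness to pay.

-72754.25

Rearranging demand gives Qd = 2711 - 2P. Setting quantity demanded equal to quantity supplied, 2711 - 2P = 3P - 1789, gives P* = 900 and Q* = 911.
Because the ceiling (667) lies below the market-clearing price, it is binding.
At P = 667: Qd = 2711 - 2·667 = 1377 and Qs = 3·667 - 1789 = 212.
Consumer surplus without the control is ½ · (1355.5 - 900) · 911 = 207480.25.
With the ceiling, 212 units are sold at 667 (assume they go to the highest-value buyers). The demand price at Q = 212 is 1249.5, so CS = ½ · [(1355.5 - 667) + (1249.5 - 667)] · 212 = 134726.
Change in consumer surplus = 134726 - 207480.25 = -72754.25.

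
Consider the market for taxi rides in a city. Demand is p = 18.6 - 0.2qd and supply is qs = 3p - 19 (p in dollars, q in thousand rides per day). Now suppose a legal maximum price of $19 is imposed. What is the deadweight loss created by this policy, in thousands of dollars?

Rearranging demand gives qd = 93 - 5p. Setting quantity demanded equal to quantity supplied, 93 - 5p = 3p - 19, gives p* = 14 and q* = 23.
Since 19 is above p* = 14, the ceiling does not bind and the free-market outcome prevails.
Since the control does not bind, no trades are prevented and deadweight loss is zero.

0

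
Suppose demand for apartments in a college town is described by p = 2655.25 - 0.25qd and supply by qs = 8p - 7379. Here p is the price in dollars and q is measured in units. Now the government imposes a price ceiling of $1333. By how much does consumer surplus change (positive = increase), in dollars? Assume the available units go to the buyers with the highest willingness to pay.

325483

Rearranging demand gives qd = 10621 - 4p. In a free market, 10621 - 4p = 8p - 7379 gives the equilibrium p* = 1500, q* = 4621.
Since 1333 < 1500, the ceiling is binding.
At p = 1333: qd = 10621 - 4·1333 = 5289 and qs = 8·1333 - 7379 = 3285.
Consumer surplus without the control is ½ · (2655.25 - 1500) · 4621 = 2669205.125.
With the ceiling, 3285 units are sold at 1333 (assume they go to the highest-value buyers). The demand price at q = 3285 is 1834, so CS = ½ · [(2655.25 - 1333) + (1834 - 1333)] · 3285 = 2994688.125.
Change in consumer surplus = 2994688.125 - 2669205.125 = 325483.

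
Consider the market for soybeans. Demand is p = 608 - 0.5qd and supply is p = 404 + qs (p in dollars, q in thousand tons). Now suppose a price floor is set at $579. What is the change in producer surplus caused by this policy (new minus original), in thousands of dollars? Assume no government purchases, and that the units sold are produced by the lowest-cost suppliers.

-780

Rearranging demand gives qd = 1216 - 2p; rearranging supply gives qs = p - 404. Without the control the market clears where 1216 - 2p = p - 404, i.e. p* = 540 and q* = 136.
The floor of 579 is above the equilibrium price 540, so it binds.
At p = 579: qd = 1216 - 2·579 = 58 and qs = 579 - 404 = 175.
Producer surplus without the control is ½ · (540 - 404) · 136 = 9248.
With the floor, 58 units are sold at 579. The supply price at q = 58 is 462, so PS = ½ · [(579 - 404) + (579 - 462)] · 58 = 8468.
Change in producer surplus = 8468 - 9248 = -780.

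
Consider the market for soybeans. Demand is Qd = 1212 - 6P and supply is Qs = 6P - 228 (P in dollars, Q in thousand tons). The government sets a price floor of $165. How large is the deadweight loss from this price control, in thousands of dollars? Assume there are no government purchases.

Setting quantity demanded equal to quantity supplied, 1212 - 6P = 6P - 228, gives P* = 120 and Q* = 492.
The floor of 165 is above the equilibrium price 120, so it binds.
At P = 165: Qd = 1212 - 6·165 = 222 and Qs = 6·165 - 228 = 762.
Quantity traded falls to 222. At Q = 222 the demand price is (1212 - 222)/6 = 165 and the supply price is (228 + 222)/6 = 75.
Deadweight loss = ½ · (165 - 75) · (492 - 222) = ½ · 90 · 270 = 12150.

12150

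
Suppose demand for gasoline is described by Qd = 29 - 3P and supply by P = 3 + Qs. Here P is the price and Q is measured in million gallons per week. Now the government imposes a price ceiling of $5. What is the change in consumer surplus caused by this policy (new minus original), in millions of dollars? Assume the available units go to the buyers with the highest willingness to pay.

Rearranging supply gives Qs = P - 3. Setting quantity demanded equal to quantity supplied, 29 - 3P = P - 3, gives P* = 8 and Q* = 5.
The ceiling of 5 is below the equilibrium price 8, so it binds.
At P = 5: Qd = 29 - 3·5 = 14 and Qs = 5 - 3 = 2.
Consumer surplus without the control is ½ · (29/3 - 8) · 5 = 25/6.
With the ceiling, 2 units are sold at 5 (assume they go to the highest-value buyers). The demand price at Q = 2 is 9, so CS = ½ · [(29/3 - 5) + (9 - 5)] · 2 = 26/3.
Change in consumer surplus = 26/3 - 25/6 = 4.5.

4.5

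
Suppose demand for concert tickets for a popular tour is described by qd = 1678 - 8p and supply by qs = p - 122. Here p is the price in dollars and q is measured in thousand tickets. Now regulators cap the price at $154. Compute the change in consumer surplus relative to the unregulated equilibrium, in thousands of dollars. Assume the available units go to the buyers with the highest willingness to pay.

Setting quantity demanded equal to quantity supplied, 1678 - 8p = p - 122, gives p* = 200 and q* = 78.
The ceiling of 154 is below the equilibrium price 200, so it binds.
At p = 154: qd = 1678 - 8·154 = 446 and qs = 154 - 122 = 32.
Consumer surplus without the control is ½ · (209.75 - 200) · 78 = 380.25.
With the ceiling, 32 units are sold at 154 (assume they go to the highest-value buyers). The demand price at q = 32 is 205.75, so CS = ½ · [(209.75 - 154) + (205.75 - 154)] · 32 = 1720.
Change in consumer surplus = 1720 - 380.25 = 1339.75.

1339.75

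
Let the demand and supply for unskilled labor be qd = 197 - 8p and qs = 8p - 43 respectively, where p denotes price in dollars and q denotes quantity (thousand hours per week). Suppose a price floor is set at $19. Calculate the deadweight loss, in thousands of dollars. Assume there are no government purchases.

128

In a free market, 197 - 8p = 8p - 43 gives the equilibrium p* = 15, q* = 77.
Since 19 > 15, the floor is binding.
At p = 19: qd = 197 - 8·19 = 45 and qs = 8·19 - 43 = 109.
Quantity traded falls to 45. At q = 45 the demand price is (197 - 45)/8 = 19 and the supply price is (43 + 45)/8 = 11.
Deadweight loss = ½ · (19 - 11) · (77 - 45) = ½ · 8 · 32 = 128.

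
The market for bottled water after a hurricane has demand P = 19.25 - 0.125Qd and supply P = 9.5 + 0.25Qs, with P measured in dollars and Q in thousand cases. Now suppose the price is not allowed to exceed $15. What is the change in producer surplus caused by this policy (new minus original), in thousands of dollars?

Rearranging demand gives Qd = 154 - 8P; rearranging supply gives Qs = 4P - 38. Equilibrium: 154 - 8P = 4P - 38, so 192 = 12P and P* = 16, Q* = 26.
The ceiling of 15 is below the equilibrium price 16, so it binds.
At P = 15: Qd = 154 - 8·15 = 34 and Qs = 4·15 - 38 = 22.
Producer surplus without the control is ½ · (16 - 9.5) · 26 = 84.5.
With the ceiling, producers sell 22 units at 15, so PS = ½ · (15 - 9.5) · 22 = 60.5.
Change in producer surplus = 60.5 - 84.5 = -24.

-24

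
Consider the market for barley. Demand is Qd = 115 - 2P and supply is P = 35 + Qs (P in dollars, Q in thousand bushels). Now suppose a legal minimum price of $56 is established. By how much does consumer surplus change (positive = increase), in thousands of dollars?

-54

Rearranging supply gives Qs = P - 35. Equilibrium: 115 - 2P = P - 35, so 150 = 3P and P* = 50, Q* = 15.
Because the floor (56) lies above the market-clearing price, it is binding.
At P = 56: Qd = 115 - 2·56 = 3 and Qs = 56 - 35 = 21.
Consumer surplus without the control is ½ · (57.5 - 50) · 15 = 56.25.
With the floor, consumers buy 3 units at 56, so CS = ½ · (57.5 - 56) · 3 = 2.25.
Change in consumer surplus = 2.25 - 56.25 = -54.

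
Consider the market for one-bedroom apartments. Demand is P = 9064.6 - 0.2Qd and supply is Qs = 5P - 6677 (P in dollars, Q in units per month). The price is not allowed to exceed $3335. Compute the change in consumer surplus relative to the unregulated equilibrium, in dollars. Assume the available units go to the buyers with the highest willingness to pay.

Rearranging demand gives Qd = 45323 - 5P. Equilibrium: 45323 - 5P = 5P - 6677, so 52000 = 10P and P* = 5200, Q* = 19323.
The ceiling of 3335 is below the equilibrium price 5200, so it binds.
At P = 3335: Qd = 45323 - 5·3335 = 28648 and Qs = 5·3335 - 6677 = 9998.
Consumer surplus without the control is ½ · (9064.6 - 5200) · 19323 = 37337832.9.
With the ceiling, 9998 units are sold at 3335 (assume they go to the highest-value buyers). The demand price at Q = 9998 is 7065, so CS = ½ · [(9064.6 - 3335) + (7065 - 3335)] · 9998 = 47288540.4.
Change in consumer surplus = 47288540.4 - 37337832.9 = 9950707.5.

9950707.5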